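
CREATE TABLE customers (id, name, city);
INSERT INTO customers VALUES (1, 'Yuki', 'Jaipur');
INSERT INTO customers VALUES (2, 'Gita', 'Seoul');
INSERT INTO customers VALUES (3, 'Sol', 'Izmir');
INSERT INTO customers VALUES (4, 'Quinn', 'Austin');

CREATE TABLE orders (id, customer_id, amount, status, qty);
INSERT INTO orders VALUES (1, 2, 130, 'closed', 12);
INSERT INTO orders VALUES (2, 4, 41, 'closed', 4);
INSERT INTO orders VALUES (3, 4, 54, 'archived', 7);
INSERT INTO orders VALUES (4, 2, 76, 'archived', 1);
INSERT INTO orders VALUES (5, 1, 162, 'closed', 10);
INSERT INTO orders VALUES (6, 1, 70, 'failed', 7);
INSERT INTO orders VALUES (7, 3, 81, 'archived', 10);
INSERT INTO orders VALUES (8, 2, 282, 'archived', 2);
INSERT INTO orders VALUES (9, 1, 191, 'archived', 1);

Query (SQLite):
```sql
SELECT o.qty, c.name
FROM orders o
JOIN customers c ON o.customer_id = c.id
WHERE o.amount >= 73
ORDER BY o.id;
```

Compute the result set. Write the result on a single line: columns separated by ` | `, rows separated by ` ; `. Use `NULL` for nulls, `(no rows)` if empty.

12 | Gita ; 1 | Gita ; 10 | Yuki ; 10 | Sol ; 2 | Gita ; 1 | Yuki

Each orders row matches the customers row where customer_id = customers.id.
Then keep rows with o.amount >= 73.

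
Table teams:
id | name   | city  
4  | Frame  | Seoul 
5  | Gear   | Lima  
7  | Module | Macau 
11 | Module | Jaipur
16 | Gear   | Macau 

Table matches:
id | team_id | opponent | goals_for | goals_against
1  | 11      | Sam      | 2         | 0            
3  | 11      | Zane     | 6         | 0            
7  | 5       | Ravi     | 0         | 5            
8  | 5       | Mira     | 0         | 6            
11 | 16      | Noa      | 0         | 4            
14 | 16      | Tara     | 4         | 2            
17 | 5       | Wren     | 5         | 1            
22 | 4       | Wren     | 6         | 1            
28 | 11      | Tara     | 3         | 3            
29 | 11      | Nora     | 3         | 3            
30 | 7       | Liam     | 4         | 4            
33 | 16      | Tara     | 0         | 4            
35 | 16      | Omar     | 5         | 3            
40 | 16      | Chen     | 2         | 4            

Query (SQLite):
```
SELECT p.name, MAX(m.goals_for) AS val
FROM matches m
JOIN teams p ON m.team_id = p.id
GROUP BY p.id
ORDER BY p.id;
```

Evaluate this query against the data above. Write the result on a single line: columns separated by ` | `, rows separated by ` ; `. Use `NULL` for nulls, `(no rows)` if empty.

Join each matches row to its teams via team_id.
Group joined rows by teams.id; compute MAX(m.goals_for) per group.
  4: ids {22} → MAX(m.goals_for)=6
  5: ids {7, 8, 17} → MAX(m.goals_for)=5
  7: ids {30} → MAX(m.goals_for)=4
  11: ids {1, 3, 28, 29} → MAX(m.goals_for)=6
  16: ids {11, 14, 33, 35, 40} → MAX(m.goals_for)=5

Frame | 6 ; Gear | 5 ; Module | 4 ; Module | 6 ; Gear | 5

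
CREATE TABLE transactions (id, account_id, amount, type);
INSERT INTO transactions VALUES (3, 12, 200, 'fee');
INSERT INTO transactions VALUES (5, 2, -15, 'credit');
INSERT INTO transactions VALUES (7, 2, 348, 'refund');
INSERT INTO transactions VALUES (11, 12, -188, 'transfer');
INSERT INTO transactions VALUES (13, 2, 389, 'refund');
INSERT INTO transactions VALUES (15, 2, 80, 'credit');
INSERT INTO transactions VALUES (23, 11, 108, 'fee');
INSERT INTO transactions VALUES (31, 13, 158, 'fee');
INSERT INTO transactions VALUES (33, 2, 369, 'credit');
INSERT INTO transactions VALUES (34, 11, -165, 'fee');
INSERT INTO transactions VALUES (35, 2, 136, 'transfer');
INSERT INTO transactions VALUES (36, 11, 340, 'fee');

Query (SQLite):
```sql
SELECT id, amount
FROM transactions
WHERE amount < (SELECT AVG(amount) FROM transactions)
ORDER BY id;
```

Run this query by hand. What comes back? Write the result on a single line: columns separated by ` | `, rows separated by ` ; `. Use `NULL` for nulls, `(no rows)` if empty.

Scalar subquery: AVG(amount) over all transactions rows = 146.666667 (≈; comparison uses full precision).
Keep rows where amount < that value.

5 | -15 ; 11 | -188 ; 15 | 80 ; 23 | 108 ; 34 | -165 ; 35 | 136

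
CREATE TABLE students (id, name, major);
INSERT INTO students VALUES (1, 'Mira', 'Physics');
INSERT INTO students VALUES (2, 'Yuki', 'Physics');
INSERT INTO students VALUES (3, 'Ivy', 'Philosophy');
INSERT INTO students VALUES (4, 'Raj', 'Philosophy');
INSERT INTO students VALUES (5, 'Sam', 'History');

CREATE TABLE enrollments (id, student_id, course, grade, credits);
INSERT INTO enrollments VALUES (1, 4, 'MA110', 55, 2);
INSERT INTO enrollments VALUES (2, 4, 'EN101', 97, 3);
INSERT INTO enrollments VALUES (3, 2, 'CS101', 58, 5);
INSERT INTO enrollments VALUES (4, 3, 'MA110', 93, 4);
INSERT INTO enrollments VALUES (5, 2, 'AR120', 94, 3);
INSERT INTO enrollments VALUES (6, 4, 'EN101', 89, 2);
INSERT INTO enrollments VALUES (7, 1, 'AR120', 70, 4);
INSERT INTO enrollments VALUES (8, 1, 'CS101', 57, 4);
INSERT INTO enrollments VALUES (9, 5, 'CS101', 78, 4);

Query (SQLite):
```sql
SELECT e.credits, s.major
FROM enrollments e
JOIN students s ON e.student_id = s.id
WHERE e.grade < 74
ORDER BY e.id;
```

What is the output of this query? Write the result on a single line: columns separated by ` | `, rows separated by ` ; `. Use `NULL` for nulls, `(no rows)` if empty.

2 | Philosophy ; 5 | Physics ; 4 | Physics ; 4 | Physics

Each enrollments row matches the students row where student_id = students.id.
Then keep rows with e.grade < 74.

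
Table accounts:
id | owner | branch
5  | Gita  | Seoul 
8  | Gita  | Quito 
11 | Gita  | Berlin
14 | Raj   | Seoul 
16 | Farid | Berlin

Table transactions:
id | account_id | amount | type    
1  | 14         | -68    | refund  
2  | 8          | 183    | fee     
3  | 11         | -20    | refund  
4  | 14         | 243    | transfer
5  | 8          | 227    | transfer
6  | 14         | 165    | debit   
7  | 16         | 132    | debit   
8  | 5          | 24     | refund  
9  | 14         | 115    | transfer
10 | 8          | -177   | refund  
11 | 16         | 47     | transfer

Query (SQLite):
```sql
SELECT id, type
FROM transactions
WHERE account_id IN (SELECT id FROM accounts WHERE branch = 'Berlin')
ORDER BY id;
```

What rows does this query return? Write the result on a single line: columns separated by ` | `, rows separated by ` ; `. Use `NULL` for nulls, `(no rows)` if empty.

Inner query: accounts.id where branch = 'Berlin'.
Outer: keep transactions rows whose account_id is in that set.
Inner query → {11, 16}

3 | refund ; 7 | debit ; 11 | transfer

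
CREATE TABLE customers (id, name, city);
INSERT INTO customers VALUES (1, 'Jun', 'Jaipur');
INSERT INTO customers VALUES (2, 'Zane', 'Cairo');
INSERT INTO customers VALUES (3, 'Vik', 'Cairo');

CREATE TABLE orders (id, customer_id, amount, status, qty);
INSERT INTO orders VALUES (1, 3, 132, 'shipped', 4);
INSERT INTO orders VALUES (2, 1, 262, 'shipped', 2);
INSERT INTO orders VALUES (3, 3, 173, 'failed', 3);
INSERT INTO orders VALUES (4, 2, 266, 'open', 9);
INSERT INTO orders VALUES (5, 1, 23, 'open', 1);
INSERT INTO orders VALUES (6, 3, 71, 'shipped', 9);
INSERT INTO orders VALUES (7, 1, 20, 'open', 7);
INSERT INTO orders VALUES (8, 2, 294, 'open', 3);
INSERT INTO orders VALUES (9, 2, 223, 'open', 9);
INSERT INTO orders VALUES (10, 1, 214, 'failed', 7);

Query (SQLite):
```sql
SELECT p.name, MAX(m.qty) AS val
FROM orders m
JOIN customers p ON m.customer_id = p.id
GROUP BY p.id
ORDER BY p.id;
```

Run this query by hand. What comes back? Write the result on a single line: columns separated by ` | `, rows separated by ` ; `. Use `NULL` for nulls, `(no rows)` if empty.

Join each orders row to its customers via customer_id.
Group joined rows by customers.id; compute MAX(m.qty) per group.
  1: ids {2, 5, 7, 10} → MAX(m.qty)=7
  2: ids {4, 8, 9} → MAX(m.qty)=9
  3: ids {1, 3, 6} → MAX(m.qty)=9

Jun | 7 ; Zane | 9 ; Vik | 9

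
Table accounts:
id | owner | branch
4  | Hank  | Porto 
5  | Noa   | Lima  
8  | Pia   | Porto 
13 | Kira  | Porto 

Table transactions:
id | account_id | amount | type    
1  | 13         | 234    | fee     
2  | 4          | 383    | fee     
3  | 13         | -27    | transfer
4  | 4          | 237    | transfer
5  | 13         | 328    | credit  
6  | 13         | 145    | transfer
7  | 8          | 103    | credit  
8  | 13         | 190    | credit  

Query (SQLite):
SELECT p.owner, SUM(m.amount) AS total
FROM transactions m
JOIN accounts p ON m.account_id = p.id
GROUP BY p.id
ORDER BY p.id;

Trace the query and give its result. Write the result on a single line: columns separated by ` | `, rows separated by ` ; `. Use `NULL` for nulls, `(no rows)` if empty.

Hank | 620 ; Pia | 103 ; Kira | 870

Join each transactions row to its accounts via account_id.
Group joined rows by accounts.id; compute SUM(m.amount) per group.
  4: ids {2, 4} → SUM(m.amount)=620
  8: ids {7} → SUM(m.amount)=103
  13: ids {1, 3, 5, 6, 8} → SUM(m.amount)=870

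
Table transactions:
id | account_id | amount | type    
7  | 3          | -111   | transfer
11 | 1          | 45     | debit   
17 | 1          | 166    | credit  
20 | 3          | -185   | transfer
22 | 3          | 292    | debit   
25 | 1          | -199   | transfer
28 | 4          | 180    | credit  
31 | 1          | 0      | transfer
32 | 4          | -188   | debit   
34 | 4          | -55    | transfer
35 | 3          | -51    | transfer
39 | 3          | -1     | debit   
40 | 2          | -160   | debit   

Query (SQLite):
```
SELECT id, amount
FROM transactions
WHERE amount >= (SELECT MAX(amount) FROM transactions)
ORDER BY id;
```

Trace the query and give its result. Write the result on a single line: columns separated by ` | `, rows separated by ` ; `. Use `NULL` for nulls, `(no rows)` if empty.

22 | 292

Scalar subquery: MAX(amount) over all transactions rows = 292.
Keep rows where amount >= that value.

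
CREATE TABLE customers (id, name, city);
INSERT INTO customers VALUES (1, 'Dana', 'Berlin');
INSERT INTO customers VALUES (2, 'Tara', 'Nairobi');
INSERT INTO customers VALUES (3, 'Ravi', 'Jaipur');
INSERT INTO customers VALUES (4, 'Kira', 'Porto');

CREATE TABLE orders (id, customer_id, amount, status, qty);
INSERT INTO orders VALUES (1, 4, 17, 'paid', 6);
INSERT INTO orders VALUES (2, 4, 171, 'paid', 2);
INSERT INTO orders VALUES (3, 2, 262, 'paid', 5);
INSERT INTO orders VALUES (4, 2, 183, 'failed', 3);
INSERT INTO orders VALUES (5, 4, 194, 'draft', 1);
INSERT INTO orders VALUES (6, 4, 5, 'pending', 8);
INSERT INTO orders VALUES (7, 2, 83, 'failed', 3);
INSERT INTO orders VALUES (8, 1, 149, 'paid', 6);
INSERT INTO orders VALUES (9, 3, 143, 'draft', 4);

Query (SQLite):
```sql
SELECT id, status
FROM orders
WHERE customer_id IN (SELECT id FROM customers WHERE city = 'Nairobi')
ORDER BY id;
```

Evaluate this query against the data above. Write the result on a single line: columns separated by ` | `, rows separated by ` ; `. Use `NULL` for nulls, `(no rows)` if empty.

3 | paid ; 4 | failed ; 7 | failed

Inner query: customers.id where city = 'Nairobi'.
Outer: keep orders rows whose customer_id is in that set.
Inner query → {2}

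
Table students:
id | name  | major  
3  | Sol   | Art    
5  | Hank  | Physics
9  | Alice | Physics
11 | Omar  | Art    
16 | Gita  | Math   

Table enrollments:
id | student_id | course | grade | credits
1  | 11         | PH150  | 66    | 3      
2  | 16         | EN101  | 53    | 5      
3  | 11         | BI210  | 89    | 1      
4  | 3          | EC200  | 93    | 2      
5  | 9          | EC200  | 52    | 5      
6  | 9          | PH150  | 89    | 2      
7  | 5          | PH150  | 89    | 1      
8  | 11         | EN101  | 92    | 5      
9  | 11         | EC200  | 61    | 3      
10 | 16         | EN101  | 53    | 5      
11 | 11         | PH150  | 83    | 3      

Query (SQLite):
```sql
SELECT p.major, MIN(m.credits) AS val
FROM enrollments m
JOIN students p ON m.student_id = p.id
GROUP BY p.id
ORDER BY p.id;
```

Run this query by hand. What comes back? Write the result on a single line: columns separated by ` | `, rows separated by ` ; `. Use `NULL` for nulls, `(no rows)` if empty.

Art | 2 ; Physics | 1 ; Physics | 2 ; Art | 1 ; Math | 5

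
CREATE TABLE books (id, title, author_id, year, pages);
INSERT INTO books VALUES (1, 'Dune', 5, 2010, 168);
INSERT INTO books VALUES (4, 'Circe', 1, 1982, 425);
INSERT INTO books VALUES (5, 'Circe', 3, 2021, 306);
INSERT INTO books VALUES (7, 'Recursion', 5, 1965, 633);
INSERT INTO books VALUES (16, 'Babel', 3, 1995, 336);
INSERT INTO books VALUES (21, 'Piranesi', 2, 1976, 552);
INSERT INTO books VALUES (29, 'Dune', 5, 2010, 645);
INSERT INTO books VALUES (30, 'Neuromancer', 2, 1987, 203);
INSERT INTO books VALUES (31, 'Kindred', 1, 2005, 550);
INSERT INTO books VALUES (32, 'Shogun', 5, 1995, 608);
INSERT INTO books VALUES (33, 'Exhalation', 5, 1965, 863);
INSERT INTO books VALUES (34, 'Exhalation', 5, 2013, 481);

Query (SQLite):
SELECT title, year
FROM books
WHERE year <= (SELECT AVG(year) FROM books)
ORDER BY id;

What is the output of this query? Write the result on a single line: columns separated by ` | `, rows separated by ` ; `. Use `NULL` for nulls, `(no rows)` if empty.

Circe | 1982 ; Recursion | 1965 ; Piranesi | 1976 ; Neuromancer | 1987 ; Exhalation | 1965

Scalar subquery: AVG(year) over all books rows = 1993.666667 (≈; comparison uses full precision).
Keep rows where year <= that value.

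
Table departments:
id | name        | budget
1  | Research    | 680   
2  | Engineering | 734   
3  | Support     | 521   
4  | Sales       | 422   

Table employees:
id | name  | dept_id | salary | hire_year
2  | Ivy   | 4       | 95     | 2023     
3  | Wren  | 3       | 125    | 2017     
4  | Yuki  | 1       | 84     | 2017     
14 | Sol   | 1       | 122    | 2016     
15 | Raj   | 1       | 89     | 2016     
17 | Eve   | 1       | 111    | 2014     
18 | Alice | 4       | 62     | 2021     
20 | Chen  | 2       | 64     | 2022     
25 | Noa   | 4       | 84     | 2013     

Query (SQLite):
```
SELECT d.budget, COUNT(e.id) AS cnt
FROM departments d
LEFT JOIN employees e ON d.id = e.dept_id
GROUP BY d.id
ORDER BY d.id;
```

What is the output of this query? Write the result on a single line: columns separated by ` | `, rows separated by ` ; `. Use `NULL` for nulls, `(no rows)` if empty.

680 | 4 ; 734 | 1 ; 521 | 1 ; 422 | 3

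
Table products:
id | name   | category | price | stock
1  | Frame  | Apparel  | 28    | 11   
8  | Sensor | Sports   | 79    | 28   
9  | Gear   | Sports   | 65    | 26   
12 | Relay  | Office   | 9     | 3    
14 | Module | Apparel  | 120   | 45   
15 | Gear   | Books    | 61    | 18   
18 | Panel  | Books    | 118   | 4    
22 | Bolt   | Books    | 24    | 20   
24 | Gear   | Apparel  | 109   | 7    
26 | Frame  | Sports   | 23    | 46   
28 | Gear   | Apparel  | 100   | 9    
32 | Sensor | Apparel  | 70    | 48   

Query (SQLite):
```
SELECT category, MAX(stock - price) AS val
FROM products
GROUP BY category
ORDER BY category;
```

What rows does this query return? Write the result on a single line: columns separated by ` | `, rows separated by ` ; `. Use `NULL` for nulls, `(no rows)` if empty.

Apparel | -17 ; Books | -4 ; Office | -6 ; Sports | 23

For each row compute stock - price.
Group by category; take MAX of the expression per group.
  Apparel: ids {1, 14, 24, 28, 32} → MAX(stock - price)=-17
  Books: ids {15, 18, 22} → MAX(stock - price)=-4
  Office: ids {12} → MAX(stock - price)=-6
  Sports: ids {8, 9, 26} → MAX(stock - price)=23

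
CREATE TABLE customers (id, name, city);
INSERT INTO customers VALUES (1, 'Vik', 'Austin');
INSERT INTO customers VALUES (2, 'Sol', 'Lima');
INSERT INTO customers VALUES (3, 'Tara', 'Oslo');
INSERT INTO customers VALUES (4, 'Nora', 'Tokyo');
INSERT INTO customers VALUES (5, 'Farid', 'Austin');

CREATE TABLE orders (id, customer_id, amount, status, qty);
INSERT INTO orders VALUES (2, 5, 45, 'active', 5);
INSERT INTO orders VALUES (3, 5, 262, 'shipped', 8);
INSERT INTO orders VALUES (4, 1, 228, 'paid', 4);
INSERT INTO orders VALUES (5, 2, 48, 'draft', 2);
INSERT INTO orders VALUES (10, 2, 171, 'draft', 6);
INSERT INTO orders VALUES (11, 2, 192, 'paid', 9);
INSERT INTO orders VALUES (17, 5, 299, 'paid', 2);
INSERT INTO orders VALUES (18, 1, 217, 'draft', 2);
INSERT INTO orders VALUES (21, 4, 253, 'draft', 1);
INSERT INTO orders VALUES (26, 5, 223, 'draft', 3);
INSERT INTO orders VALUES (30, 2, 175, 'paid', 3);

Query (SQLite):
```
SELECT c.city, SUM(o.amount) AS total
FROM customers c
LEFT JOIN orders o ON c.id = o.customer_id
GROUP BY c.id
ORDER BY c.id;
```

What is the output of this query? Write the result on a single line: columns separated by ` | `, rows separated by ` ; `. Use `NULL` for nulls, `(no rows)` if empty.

LEFT JOIN keeps every customers row; unmatched ones get NULL for orders columns.
Group by customers.id and compute SUM(o.amount). SUM over an all-NULL group is NULL.
  1: ids {4, 18} → SUM(o.amount)=445
  2: ids {5, 10, 11, 30} → SUM(o.amount)=586
  3: ids {—} → SUM(o.amount)=NULL
  4: ids {21} → SUM(o.amount)=253
  5: ids {2, 3, 17, 26} → SUM(o.amount)=829

Austin | 445 ; Lima | 586 ; Oslo | NULL ; Tokyo | 253 ; Austin | 829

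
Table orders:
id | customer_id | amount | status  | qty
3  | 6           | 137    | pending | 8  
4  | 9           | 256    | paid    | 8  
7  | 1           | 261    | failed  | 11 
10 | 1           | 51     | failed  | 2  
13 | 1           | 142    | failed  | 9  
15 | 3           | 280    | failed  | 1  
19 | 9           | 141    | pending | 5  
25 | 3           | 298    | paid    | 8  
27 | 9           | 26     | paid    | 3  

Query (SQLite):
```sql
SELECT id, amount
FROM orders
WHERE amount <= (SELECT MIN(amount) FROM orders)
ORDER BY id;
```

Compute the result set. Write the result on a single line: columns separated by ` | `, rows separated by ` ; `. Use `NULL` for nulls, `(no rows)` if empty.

Scalar subquery: MIN(amount) over all orders rows = 26.
Keep rows where amount <= that value.

27 | 26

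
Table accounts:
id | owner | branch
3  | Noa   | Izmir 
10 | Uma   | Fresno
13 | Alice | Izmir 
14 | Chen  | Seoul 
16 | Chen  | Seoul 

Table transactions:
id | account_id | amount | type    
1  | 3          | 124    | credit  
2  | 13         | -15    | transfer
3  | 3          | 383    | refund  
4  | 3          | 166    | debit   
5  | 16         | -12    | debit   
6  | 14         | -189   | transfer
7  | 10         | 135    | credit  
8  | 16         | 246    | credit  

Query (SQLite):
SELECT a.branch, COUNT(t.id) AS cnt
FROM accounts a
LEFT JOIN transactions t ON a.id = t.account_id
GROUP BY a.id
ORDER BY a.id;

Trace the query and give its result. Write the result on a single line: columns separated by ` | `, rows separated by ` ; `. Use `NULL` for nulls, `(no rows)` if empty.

LEFT JOIN keeps every accounts row; unmatched ones get NULL for transactions columns.
Group by accounts.id and compute COUNT(t.id). COUNT(col) of an all-NULL group is 0.
  3: ids {1, 3, 4} → COUNT(t.id)=3
  10: ids {7} → COUNT(t.id)=1
  13: ids {2} → COUNT(t.id)=1
  14: ids {6} → COUNT(t.id)=1
  16: ids {5, 8} → COUNT(t.id)=2

Izmir | 3 ; Fresno | 1 ; Izmir | 1 ; Seoul | 1 ; Seoul | 2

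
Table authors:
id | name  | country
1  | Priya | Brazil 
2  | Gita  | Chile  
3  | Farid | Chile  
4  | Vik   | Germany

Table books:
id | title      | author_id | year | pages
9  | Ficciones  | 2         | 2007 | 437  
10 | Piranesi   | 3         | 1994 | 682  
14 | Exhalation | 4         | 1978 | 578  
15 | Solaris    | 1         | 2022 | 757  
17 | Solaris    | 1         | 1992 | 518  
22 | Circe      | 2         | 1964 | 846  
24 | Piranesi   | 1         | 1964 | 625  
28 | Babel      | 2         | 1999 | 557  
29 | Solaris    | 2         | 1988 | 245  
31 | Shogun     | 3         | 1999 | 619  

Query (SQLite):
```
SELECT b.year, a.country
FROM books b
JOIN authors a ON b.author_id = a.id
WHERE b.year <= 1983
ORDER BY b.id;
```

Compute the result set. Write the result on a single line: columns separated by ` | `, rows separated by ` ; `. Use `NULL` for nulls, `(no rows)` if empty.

1978 | Germany ; 1964 | Chile ; 1964 | Brazil

Each books row matches the authors row where author_id = authors.id.
Then keep rows with b.year <= 1983.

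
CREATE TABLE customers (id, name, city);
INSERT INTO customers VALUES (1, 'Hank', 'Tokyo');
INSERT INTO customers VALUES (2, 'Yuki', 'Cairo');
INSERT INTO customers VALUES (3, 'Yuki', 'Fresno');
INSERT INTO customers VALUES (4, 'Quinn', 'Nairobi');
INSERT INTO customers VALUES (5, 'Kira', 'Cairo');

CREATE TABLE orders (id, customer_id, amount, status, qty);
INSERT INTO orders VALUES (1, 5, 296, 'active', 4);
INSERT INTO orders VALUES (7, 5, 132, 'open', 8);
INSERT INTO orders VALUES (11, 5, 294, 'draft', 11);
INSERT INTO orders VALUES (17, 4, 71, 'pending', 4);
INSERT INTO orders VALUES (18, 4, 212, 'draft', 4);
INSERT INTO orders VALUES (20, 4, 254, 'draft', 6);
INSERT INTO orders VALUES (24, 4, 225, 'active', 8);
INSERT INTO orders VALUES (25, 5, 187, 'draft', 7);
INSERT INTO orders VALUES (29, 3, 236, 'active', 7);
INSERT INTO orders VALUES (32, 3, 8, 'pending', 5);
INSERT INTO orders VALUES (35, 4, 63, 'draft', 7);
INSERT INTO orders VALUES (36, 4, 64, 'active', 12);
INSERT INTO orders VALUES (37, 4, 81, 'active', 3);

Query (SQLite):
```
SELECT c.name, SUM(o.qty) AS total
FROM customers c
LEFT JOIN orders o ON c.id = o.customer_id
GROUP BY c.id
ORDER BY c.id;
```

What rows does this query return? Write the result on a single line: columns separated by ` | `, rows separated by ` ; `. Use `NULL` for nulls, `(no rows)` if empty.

Hank | NULL ; Yuki | NULL ; Yuki | 12 ; Quinn | 44 ; Kira | 30

LEFT JOIN keeps every customers row; unmatched ones get NULL for orders columns.
Group by customers.id and compute SUM(o.qty). SUM over an all-NULL group is NULL.
  1: ids {—} → SUM(o.qty)=NULL
  2: ids {—} → SUM(o.qty)=NULL
  3: ids {29, 32} → SUM(o.qty)=12
  4: ids {17, 18, 20, 24, 35, 36, 37} → SUM(o.qty)=44
  5: ids {1, 7, 11, 25} → SUM(o.qty)=30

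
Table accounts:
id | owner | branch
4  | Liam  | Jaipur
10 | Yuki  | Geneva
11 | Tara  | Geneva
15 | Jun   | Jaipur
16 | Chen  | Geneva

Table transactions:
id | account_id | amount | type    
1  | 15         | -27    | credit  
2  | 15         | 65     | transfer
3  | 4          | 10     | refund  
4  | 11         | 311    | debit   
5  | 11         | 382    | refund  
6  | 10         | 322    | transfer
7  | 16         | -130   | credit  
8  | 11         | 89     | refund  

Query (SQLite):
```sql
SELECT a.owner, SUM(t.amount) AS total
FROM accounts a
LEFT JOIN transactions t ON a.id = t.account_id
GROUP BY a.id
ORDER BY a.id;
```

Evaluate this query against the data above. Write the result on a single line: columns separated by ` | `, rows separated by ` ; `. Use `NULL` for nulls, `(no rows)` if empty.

Liam | 10 ; Yuki | 322 ; Tara | 782 ; Jun | 38 ; Chen | -130

LEFT JOIN keeps every accounts row; unmatched ones get NULL for transactions columns.
Group by accounts.id and compute SUM(t.amount). SUM over an all-NULL group is NULL.
  4: ids {3} → SUM(t.amount)=10
  10: ids {6} → SUM(t.amount)=322
  11: ids {4, 5, 8} → SUM(t.amount)=782
  15: ids {1, 2} → SUM(t.amount)=38
  16: ids {7} → SUM(t.amount)=-130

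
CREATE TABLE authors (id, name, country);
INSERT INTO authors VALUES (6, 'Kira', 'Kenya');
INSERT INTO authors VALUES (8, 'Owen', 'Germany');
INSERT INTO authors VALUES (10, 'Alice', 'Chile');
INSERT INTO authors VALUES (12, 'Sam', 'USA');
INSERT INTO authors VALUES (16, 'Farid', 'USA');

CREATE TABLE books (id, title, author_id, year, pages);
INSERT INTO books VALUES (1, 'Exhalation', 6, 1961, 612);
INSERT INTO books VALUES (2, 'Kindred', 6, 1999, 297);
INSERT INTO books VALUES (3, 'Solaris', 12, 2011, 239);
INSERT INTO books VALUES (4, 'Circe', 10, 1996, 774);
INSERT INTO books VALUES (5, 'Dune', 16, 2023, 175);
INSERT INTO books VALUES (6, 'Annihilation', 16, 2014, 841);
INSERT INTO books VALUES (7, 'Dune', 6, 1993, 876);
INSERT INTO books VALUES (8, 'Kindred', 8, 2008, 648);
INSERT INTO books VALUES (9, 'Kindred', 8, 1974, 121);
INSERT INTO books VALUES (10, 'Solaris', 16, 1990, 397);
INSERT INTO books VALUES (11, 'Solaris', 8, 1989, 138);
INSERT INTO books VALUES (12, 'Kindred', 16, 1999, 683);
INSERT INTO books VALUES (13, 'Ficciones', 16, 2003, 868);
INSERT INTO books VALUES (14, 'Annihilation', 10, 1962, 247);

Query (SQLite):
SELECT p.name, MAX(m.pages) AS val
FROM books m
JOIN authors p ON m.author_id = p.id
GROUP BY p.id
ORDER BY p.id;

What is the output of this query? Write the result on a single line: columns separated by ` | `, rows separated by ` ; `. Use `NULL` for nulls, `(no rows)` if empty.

Kira | 876 ; Owen | 648 ; Alice | 774 ; Sam | 239 ; Farid | 868

Join each books row to its authors via author_id.
Group joined rows by authors.id; compute MAX(m.pages) per group.
  6: ids {1, 2, 7} → MAX(m.pages)=876
  8: ids {8, 9, 11} → MAX(m.pages)=648
  10: ids {4, 14} → MAX(m.pages)=774
  12: ids {3} → MAX(m.pages)=239
  16: ids {5, 6, 10, 12, 13} → MAX(m.pages)=868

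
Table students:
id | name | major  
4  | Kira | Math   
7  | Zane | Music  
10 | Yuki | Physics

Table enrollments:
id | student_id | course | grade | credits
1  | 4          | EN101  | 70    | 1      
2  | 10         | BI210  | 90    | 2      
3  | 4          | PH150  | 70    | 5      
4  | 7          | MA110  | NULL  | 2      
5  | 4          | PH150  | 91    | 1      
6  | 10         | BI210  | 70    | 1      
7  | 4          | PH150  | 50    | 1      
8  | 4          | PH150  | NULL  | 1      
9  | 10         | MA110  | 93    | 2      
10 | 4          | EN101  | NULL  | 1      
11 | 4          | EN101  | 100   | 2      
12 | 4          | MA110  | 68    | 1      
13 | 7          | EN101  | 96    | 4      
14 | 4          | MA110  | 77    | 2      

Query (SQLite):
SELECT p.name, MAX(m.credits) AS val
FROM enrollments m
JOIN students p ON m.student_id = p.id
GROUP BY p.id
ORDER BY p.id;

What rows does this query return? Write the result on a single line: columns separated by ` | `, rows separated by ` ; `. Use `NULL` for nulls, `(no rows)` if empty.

Kira | 5 ; Zane | 4 ; Yuki | 2

Join each enrollments row to its students via student_id.
Group joined rows by students.id; compute MAX(m.credits) per group.
  4: ids {1, 3, 5, 7, 8, 10, 11, 12, 14} → MAX(m.credits)=5
  7: ids {4, 13} → MAX(m.credits)=4
  10: ids {2, 6, 9} → MAX(m.credits)=2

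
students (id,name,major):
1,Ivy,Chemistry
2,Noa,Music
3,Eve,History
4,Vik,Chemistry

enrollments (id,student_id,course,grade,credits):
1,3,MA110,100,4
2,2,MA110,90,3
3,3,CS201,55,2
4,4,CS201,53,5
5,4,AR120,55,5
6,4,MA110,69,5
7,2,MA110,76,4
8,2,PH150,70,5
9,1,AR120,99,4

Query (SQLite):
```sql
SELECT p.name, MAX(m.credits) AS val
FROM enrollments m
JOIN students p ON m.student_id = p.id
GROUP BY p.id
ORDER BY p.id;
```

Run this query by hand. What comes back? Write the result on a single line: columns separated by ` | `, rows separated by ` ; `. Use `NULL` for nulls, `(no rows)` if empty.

Ivy | 4 ; Noa | 5 ; Eve | 4 ; Vik | 5

Join each enrollments row to its students via student_id.
Group joined rows by students.id; compute MAX(m.credits) per group.
  1: ids {9} → MAX(m.credits)=4
  2: ids {2, 7, 8} → MAX(m.credits)=5
  3: ids {1, 3} → MAX(m.credits)=4
  4: ids {4, 5, 6} → MAX(m.credits)=5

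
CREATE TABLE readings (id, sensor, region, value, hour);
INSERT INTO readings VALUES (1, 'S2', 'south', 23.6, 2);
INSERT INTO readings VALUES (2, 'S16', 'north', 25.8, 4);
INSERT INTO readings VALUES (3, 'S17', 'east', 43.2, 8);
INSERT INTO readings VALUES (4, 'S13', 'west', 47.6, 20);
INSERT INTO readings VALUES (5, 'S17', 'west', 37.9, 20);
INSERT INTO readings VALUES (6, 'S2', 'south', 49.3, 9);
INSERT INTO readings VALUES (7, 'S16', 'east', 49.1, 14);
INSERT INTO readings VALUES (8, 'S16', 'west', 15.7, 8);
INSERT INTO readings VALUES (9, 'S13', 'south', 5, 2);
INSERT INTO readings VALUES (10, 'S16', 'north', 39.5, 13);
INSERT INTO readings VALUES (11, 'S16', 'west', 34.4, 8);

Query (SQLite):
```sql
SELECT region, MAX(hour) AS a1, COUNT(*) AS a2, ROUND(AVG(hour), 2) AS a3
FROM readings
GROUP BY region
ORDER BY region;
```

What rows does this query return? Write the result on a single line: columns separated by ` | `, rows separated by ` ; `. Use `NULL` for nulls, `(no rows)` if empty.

Group readings by region.
Per group compute: MAX(hour), COUNT(*), ROUND(AVG(hour), 2).
  east: ids {3, 7} → MAX(hour)=14, COUNT(*)=2, ROUND(AVG(hour), 2)=11
  north: ids {2, 10} → MAX(hour)=13, COUNT(*)=2, ROUND(AVG(hour), 2)=8.5
  south: ids {1, 6, 9} → MAX(hour)=9, COUNT(*)=3, ROUND(AVG(hour), 2)=4.33
  west: ids {4, 5, 8, 11} → MAX(hour)=20, COUNT(*)=4, ROUND(AVG(hour), 2)=14

east | 14 | 2 | 11 ; north | 13 | 2 | 8.5 ; south | 9 | 3 | 4.33 ; west | 20 | 4 | 14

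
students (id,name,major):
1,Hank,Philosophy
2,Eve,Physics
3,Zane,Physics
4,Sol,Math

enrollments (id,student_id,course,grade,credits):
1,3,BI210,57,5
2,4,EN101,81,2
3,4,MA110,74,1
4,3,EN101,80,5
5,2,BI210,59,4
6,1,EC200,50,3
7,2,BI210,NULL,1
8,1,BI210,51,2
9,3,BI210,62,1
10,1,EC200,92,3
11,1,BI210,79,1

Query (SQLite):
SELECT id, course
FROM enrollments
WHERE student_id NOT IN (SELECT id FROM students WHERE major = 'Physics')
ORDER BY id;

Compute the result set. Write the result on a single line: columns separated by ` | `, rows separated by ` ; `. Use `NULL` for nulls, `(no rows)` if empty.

2 | EN101 ; 3 | MA110 ; 6 | EC200 ; 8 | BI210 ; 10 | EC200 ; 11 | BI210

Inner query: students.id where major = 'Physics'.
Outer: keep enrollments rows whose student_id is not in that set.
Inner query → {2, 3}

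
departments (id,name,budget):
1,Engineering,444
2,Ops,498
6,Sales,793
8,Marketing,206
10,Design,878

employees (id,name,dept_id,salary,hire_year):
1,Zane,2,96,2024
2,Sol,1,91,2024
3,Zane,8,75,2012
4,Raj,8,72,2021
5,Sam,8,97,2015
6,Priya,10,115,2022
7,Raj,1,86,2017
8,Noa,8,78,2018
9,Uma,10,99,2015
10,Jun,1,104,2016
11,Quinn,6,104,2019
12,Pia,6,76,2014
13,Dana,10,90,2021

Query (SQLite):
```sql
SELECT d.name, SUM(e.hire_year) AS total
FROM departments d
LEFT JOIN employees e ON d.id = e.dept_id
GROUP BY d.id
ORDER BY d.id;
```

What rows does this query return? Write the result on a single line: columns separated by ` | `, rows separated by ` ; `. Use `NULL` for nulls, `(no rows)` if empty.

LEFT JOIN keeps every departments row; unmatched ones get NULL for employees columns.
Group by departments.id and compute SUM(e.hire_year). SUM over an all-NULL group is NULL.
  1: ids {2, 7, 10} → SUM(e.hire_year)=6057
  2: ids {1} → SUM(e.hire_year)=2024
  6: ids {11, 12} → SUM(e.hire_year)=4033
  8: ids {3, 4, 5, 8} → SUM(e.hire_year)=8066
  10: ids {6, 9, 13} → SUM(e.hire_year)=6058

Engineering | 6057 ; Ops | 2024 ; Sales | 4033 ; Marketing | 8066 ; Design | 6058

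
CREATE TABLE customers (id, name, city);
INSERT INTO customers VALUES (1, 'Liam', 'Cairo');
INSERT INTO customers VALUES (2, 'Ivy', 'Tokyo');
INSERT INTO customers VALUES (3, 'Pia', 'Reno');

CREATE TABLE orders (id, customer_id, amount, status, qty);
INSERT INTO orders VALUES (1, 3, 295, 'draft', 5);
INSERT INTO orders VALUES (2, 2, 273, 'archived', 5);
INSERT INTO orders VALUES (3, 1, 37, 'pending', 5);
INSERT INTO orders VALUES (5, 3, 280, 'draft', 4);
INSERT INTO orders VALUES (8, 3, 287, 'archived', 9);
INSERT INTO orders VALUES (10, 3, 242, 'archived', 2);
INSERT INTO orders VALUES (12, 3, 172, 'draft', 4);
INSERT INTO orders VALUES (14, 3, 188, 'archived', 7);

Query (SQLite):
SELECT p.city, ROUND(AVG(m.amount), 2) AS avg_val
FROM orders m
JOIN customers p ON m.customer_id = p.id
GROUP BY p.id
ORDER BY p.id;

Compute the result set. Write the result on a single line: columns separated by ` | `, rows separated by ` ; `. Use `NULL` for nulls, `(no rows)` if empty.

Cairo | 37 ; Tokyo | 273 ; Reno | 244

Join each orders row to its customers via customer_id.
Group joined rows by customers.id; compute ROUND(AVG(m.amount), 2) per group.
  1: ids {3} → ROUND(AVG(m.amount), 2)=37
  2: ids {2} → ROUND(AVG(m.amount), 2)=273
  3: ids {1, 5, 8, 10, 12, 14} → ROUND(AVG(m.amount), 2)=244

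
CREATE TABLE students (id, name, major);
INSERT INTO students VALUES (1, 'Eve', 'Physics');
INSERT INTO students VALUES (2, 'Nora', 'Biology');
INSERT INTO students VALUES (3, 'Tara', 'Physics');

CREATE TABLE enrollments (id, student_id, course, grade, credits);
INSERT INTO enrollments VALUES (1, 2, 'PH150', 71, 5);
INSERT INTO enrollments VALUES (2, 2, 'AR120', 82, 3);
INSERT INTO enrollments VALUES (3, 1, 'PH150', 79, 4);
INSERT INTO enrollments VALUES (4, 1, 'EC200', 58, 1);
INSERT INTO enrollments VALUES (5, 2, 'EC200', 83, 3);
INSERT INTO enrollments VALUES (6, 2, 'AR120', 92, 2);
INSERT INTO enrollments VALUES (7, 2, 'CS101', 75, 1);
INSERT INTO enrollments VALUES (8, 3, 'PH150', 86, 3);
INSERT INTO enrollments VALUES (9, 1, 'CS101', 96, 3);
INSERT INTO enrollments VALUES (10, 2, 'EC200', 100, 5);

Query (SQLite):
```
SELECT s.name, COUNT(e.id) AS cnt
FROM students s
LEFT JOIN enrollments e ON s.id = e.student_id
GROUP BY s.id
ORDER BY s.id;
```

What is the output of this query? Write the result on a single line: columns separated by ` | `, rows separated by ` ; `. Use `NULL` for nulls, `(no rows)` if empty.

Eve | 3 ; Nora | 6 ; Tara | 1

LEFT JOIN keeps every students row; unmatched ones get NULL for enrollments columns.
Group by students.id and compute COUNT(e.id). COUNT(col) of an all-NULL group is 0.
  1: ids {3, 4, 9} → COUNT(e.id)=3
  2: ids {1, 2, 5, 6, 7, 10} → COUNT(e.id)=6
  3: ids {8} → COUNT(e.id)=1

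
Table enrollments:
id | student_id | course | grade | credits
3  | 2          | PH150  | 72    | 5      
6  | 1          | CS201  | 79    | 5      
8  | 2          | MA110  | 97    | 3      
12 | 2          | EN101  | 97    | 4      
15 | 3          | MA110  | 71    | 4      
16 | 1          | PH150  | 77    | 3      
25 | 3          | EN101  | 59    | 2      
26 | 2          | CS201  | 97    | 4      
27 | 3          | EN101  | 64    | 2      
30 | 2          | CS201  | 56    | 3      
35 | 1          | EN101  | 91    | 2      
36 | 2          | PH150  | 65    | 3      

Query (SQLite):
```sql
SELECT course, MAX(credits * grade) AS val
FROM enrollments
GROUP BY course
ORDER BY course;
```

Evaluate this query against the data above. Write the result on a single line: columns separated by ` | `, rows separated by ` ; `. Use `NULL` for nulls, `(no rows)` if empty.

For each row compute credits * grade.
Group by course; take MAX of the expression per group.
  CS201: ids {6, 26, 30} → MAX(credits * grade)=395
  EN101: ids {12, 25, 27, 35} → MAX(credits * grade)=388
  MA110: ids {8, 15} → MAX(credits * grade)=291
  PH150: ids {3, 16, 36} → MAX(credits * grade)=360

CS201 | 395 ; EN101 | 388 ; MA110 | 291 ; PH150 | 360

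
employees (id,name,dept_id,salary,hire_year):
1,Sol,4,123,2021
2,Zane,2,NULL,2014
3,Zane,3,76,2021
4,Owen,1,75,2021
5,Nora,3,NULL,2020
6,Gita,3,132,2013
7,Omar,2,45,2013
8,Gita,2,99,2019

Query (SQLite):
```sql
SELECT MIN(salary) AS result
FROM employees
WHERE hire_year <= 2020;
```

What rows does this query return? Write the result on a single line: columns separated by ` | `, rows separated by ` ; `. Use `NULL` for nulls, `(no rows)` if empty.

Rows where hire_year <= 2020 → salary values: [NULL, NULL, 132, 45, 99].
MIN of non-NULL values = 45.

45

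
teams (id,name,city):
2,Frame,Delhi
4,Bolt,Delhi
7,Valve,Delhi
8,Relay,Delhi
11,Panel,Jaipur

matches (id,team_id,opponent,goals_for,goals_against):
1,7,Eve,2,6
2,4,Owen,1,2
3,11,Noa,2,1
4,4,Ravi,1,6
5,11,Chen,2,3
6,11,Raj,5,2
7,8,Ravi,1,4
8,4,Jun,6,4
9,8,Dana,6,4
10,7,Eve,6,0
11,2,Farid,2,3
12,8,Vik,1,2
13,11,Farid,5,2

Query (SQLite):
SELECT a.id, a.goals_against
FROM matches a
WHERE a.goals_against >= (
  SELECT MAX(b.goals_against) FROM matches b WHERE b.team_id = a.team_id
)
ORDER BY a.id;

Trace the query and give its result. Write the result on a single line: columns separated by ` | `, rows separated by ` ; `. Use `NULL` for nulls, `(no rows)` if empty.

1 | 6 ; 4 | 6 ; 5 | 3 ; 7 | 4 ; 9 | 4 ; 11 | 3

For each matches row a, compute MAX(goals_against) over rows sharing a.team_id.
Keep row a if a.goals_against >= that per-group MAX.
  team_id=2: MAX(goals_against) = 3
  team_id=4: MAX(goals_against) = 6
  team_id=7: MAX(goals_against) = 6
  team_id=8: MAX(goals_against) = 4
  team_id=11: MAX(goals_against) = 3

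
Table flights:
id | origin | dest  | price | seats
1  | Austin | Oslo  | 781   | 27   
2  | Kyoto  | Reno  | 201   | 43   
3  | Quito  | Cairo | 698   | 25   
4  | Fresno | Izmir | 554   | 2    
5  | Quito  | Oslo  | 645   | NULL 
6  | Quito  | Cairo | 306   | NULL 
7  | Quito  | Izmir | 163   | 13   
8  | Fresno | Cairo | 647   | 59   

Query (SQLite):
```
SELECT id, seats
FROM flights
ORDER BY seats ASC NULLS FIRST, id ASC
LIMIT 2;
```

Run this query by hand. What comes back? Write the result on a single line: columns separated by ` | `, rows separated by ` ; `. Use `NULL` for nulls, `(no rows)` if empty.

Sort by seats asc, tiebreak id asc: (NULL, id=5), (NULL, id=6), (2, id=4), (13, id=7), (25, id=3) …. Take first 2.
NULLS FIRST: NULL seats rows go before all non-NULL rows (among themselves ordered by id asc).

5 | NULL ; 6 | NULL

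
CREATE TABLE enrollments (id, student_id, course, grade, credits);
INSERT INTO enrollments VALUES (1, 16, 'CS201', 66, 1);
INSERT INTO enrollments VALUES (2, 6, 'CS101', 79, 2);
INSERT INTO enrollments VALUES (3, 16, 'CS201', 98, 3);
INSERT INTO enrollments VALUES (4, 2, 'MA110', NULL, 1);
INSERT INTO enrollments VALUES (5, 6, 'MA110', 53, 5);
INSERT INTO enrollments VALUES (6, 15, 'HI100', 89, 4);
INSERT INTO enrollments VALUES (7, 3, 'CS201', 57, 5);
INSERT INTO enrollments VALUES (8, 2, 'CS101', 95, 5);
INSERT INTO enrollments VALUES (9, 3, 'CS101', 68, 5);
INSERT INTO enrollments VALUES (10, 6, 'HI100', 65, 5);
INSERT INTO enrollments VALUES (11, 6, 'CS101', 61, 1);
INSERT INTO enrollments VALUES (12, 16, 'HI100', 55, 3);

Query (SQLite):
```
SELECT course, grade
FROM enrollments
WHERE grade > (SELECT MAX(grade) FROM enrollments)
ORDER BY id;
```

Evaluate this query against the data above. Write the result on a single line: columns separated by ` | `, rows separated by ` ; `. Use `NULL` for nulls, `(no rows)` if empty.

Scalar subquery: MAX(grade) over all enrollments rows = 98.
Keep rows where grade > that value.

(no rows)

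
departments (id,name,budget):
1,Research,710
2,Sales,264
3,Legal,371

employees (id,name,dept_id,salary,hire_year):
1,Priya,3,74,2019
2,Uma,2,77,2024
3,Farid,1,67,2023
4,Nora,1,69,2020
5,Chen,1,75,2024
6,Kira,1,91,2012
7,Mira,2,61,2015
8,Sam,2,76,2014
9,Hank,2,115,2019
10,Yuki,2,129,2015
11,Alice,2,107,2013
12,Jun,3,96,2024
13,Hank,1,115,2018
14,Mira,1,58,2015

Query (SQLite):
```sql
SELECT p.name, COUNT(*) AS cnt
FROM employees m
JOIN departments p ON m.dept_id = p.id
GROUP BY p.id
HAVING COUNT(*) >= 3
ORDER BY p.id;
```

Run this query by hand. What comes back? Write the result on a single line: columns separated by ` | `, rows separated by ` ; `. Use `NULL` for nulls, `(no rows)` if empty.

Join each employees row to its departments via dept_id.
Group joined rows by departments.id; compute COUNT(*) per group.
HAVING: keep groups with count ≥ 3.
  1: ids {3, 4, 5, 6, 13, 14} → COUNT(*)=6
  2: ids {2, 7, 8, 9, 10, 11} → COUNT(*)=6
  3: ids {1, 12} → COUNT(*)=2

Research | 6 ; Sales | 6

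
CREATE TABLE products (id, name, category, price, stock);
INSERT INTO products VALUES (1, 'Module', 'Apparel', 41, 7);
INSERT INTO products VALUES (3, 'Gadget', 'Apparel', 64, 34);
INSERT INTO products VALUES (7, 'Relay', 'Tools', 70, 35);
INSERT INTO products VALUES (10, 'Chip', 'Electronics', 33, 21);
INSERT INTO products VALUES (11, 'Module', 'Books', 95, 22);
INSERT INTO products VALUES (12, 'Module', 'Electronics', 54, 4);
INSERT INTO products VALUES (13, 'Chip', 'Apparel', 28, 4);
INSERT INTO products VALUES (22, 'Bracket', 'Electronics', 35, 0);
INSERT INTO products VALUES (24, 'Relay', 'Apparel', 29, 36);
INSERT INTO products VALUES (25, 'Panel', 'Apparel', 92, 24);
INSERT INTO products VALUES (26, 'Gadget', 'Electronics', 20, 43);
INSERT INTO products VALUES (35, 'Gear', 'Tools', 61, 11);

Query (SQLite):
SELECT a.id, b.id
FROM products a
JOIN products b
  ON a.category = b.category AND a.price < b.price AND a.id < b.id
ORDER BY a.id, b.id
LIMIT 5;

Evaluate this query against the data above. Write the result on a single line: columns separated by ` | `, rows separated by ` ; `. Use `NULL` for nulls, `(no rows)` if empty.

Pairs (a,b) with same category, a.price < b.price, a.id < b.id.
category groups: Apparel:{1,3,13,24,25} Books:{11} Electronics:{10,12,22,26} Tools:{7,35}
Ordered by (a.id, b.id); first 5.

1 | 3 ; 1 | 25 ; 3 | 25 ; 10 | 12 ; 10 | 22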